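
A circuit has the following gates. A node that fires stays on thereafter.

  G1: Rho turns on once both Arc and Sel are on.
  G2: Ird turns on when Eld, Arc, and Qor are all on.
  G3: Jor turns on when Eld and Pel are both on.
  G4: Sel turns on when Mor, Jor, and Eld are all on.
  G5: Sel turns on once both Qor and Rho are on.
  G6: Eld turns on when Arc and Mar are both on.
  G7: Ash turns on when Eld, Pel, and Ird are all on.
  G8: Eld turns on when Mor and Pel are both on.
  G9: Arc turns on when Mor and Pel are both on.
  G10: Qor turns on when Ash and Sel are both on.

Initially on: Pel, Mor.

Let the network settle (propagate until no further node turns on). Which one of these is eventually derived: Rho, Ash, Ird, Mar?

G8: Mor and Pel on → Eld on.
Mor and Pel are on, so Arc turns on (G9).
Eld and Pel are on, so Jor turns on (G3).
G4: Mor, Jor, and Eld on → Sel on.
G1: Arc and Sel on → Rho on.
No rule produces Mar, and it is not given. Ird would need Eld, Arc, and Qor (G2), but Qor never turns on. Ash would need Eld, Pel, and Ird (G7), but Ird never turns on.

Rho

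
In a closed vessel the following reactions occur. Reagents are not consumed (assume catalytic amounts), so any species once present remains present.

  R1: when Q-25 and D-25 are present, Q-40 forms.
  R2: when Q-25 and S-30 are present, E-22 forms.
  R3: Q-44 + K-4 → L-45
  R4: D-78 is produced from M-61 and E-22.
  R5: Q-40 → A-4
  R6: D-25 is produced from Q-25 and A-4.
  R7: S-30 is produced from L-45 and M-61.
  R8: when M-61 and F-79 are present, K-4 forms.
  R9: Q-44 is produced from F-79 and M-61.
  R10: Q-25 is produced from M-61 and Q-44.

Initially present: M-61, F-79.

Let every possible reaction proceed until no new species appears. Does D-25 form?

D-25 would need Q-25 and A-4 (R6), but A-4 never forms.

No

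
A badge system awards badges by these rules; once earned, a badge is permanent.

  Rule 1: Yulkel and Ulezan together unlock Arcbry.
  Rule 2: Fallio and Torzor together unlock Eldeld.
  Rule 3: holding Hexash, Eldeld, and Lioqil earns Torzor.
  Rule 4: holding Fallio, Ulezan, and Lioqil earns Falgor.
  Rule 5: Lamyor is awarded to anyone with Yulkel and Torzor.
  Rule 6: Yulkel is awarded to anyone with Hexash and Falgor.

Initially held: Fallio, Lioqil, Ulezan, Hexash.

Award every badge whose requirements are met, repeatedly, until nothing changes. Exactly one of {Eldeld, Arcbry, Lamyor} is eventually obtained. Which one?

Arcbry

With Fallio, Ulezan, and Lioqil, Falgor is earned (Rule 4).
With Hexash and Falgor, Yulkel is earned (Rule 6).
With Yulkel and Ulezan, Arcbry is earned (Rule 1).
Eldeld would need Fallio and Torzor (Rule 2), but Torzor is never earned. Lamyor would need Yulkel and Torzor (Rule 5), but Torzor is never earned.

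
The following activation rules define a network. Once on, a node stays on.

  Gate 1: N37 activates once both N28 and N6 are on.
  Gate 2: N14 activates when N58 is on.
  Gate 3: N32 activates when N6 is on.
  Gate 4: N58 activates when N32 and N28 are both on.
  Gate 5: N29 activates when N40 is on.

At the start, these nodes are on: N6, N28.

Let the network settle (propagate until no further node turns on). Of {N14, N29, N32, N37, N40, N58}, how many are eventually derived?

Gate 1: N28 and N6 on → N37 on.
N6 is on, so N32 activates (Gate 3).
Gate 4: N32 and N28 on → N58 on.
Gate 2: N58 on → N14 on.
N14: reached.
N29 would need N40 (Gate 5), but N40 never turns on.
N32: reached.
N37: reached.
No rule produces N40, and it is not given.
N58: reached.
Reached: N14, N32, N37, and N58 — 4 of the 6.

4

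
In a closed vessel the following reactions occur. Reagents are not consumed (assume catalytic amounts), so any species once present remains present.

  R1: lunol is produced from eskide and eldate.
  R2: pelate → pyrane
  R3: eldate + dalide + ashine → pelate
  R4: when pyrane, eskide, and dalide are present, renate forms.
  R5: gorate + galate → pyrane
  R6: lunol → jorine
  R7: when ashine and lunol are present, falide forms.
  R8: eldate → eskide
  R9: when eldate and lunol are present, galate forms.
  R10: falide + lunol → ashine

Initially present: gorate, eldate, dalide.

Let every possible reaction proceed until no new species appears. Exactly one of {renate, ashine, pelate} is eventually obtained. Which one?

renate

eldate present → eskide forms (R8).
eskide and eldate present → lunol forms (R1).
eldate and lunol present → galate forms (R9).
gorate and galate present → pyrane forms (R5).
pyrane, eskide, and dalide present → renate forms (R4).
pelate would need eldate, dalide, and ashine (R3), but ashine never forms. ashine would need falide and lunol (R10), but falide never forms.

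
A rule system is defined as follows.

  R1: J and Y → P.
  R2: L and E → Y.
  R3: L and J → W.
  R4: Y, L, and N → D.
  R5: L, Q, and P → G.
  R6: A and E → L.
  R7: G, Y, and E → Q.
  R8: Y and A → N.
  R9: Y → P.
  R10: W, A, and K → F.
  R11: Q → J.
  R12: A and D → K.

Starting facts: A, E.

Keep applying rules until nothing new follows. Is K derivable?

Yes

A and E hold, so L follows (R6).
From L and E, R2 gives Y.
Y and A hold, so N follows (R8).
From Y, L, and N, R4 gives D.
A and D hold, so K follows (R12).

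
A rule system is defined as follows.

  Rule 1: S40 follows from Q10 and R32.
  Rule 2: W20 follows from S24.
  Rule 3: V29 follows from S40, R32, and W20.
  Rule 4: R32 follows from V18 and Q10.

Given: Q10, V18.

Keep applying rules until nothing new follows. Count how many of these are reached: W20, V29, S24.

0

W20 would need S24 (Rule 2), but S24 is never established.
V29 would need S40, R32, and W20 (Rule 3), but W20 is never established.
No rule produces S24, and it is not given.
None of the 3 are reached.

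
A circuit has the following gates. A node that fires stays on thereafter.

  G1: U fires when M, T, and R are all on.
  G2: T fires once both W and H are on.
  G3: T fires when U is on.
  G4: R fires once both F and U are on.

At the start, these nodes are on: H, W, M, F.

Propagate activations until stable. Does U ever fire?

No

U would need M, T, and R (G1), but R never turns on.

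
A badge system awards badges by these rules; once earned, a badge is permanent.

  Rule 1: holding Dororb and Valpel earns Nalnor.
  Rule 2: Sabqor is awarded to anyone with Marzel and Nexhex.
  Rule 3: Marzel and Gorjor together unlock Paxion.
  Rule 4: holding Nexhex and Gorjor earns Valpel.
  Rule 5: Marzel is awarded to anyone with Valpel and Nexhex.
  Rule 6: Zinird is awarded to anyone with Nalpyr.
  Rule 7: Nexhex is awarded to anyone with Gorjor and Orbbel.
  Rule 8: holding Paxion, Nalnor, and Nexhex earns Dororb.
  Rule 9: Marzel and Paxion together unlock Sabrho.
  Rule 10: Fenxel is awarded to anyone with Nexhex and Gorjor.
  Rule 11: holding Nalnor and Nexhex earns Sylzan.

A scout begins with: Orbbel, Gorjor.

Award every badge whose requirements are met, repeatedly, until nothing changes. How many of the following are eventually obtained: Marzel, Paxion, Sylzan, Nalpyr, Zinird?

2

With Gorjor and Orbbel, Nexhex is earned (Rule 7).
With Nexhex and Gorjor, Valpel is earned (Rule 4).
With Valpel and Nexhex, Marzel is earned (Rule 5).
With Marzel and Gorjor, Paxion is earned (Rule 3).
Marzel: reached.
Paxion: reached.
Sylzan would need Nalnor and Nexhex (Rule 11), but Nalnor is never earned.
No rule produces Nalpyr, and it is not given.
Zinird would need Nalpyr (Rule 6), but Nalpyr is never earned.
Reached: Marzel and Paxion — 2 of the 5.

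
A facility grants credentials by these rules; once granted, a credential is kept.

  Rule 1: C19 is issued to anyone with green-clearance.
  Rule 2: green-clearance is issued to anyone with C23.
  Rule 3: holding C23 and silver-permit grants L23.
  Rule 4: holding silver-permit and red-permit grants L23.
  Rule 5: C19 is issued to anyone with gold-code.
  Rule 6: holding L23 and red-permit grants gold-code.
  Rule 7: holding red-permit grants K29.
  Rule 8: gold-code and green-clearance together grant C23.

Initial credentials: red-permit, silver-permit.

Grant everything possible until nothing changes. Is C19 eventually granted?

Holding silver-permit and red-permit grants L23 (Rule 4).
Holding L23 and red-permit grants gold-code (Rule 6).
Holding gold-code grants C19 (Rule 5).

Yes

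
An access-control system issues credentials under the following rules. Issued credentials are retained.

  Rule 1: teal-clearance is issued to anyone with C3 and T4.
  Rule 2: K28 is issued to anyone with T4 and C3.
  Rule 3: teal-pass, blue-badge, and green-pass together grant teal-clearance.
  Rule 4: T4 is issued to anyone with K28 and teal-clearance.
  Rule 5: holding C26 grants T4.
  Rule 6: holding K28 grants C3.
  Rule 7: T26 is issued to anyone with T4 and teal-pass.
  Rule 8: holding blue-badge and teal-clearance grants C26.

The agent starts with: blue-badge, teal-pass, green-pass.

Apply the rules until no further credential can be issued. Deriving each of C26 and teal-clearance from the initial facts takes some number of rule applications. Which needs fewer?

teal-clearance

teal-clearance: Holding teal-pass, blue-badge, and green-pass grants teal-clearance (Rule 3). [1 rule application]
C26: Holding teal-pass, blue-badge, and green-pass grants teal-clearance (Rule 3). Holding blue-badge and teal-clearance grants C26 (Rule 8). [2 rule applications]
teal-clearance needs fewer.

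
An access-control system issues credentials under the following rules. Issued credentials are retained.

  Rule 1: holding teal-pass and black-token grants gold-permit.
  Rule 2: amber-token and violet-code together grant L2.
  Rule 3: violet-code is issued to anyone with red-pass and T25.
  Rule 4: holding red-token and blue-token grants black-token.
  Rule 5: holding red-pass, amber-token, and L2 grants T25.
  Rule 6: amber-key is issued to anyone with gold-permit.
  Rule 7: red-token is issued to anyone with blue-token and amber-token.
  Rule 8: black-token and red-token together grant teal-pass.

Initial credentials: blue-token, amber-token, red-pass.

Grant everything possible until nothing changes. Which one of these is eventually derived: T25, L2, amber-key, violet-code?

Holding blue-token and amber-token grants red-token (Rule 7).
Holding red-token and blue-token grants black-token (Rule 4).
Holding black-token and red-token grants teal-pass (Rule 8).
Holding teal-pass and black-token grants gold-permit (Rule 1).
Holding gold-permit grants amber-key (Rule 6).
L2 would need amber-token and violet-code (Rule 2), but violet-code is never granted. violet-code would need red-pass and T25 (Rule 3), but T25 is never granted. T25 would need red-pass, amber-token, and L2 (Rule 5), but L2 is never granted.

amber-key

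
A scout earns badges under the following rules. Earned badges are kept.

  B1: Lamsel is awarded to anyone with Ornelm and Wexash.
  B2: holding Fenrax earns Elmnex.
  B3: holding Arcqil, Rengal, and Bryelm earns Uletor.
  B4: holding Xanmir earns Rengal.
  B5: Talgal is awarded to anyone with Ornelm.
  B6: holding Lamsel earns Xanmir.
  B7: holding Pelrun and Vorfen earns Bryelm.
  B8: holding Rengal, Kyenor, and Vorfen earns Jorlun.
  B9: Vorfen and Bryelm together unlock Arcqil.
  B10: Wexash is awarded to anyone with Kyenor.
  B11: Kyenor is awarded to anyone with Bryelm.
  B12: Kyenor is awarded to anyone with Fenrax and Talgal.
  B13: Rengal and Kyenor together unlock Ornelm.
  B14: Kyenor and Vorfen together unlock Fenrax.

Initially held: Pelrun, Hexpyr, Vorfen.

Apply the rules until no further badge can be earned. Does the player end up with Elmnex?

With Pelrun and Vorfen, Bryelm is earned (B7).
With Bryelm, Kyenor is earned (B11).
With Kyenor and Vorfen, Fenrax is earned (B14).
With Fenrax, Elmnex is earned (B2).

Yes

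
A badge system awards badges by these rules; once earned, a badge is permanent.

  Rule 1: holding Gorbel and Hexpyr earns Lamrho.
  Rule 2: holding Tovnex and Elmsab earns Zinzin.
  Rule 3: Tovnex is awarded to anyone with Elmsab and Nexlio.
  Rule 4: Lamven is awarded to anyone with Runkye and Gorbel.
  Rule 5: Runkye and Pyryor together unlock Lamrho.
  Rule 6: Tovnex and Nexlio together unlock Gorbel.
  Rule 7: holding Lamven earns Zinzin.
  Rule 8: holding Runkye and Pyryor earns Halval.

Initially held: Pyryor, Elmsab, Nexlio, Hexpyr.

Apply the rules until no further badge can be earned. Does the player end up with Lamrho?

Yes

With Elmsab and Nexlio, Tovnex is earned (Rule 3).
With Tovnex and Nexlio, Gorbel is earned (Rule 6).
With Gorbel and Hexpyr, Lamrho is earned (Rule 1).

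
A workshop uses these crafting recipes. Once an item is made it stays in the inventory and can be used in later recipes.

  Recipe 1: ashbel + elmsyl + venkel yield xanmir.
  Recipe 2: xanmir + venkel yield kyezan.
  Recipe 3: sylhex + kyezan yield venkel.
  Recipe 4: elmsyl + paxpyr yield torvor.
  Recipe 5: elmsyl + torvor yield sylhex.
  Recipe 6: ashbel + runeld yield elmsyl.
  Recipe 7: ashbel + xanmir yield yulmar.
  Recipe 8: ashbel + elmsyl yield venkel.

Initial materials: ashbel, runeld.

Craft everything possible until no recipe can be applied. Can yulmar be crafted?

Yes

ashbel + runeld → elmsyl (Recipe 6).
ashbel + elmsyl → venkel (Recipe 8).
ashbel + elmsyl + venkel → xanmir (Recipe 1).
ashbel + xanmir → yulmar (Recipe 7).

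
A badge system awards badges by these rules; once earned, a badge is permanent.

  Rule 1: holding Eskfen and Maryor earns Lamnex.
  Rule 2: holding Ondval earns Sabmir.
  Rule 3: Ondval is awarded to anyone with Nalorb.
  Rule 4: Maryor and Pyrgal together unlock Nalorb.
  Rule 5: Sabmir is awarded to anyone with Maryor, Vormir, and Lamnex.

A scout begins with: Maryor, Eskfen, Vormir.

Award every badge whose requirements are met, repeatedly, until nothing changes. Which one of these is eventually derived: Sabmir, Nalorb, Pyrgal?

With Eskfen and Maryor, Lamnex is earned (Rule 1).
With Maryor, Vormir, and Lamnex, Sabmir is earned (Rule 5).
No rule produces Pyrgal, and it is not given. Nalorb would need Maryor and Pyrgal (Rule 4), but Pyrgal is never earned.

Sabmir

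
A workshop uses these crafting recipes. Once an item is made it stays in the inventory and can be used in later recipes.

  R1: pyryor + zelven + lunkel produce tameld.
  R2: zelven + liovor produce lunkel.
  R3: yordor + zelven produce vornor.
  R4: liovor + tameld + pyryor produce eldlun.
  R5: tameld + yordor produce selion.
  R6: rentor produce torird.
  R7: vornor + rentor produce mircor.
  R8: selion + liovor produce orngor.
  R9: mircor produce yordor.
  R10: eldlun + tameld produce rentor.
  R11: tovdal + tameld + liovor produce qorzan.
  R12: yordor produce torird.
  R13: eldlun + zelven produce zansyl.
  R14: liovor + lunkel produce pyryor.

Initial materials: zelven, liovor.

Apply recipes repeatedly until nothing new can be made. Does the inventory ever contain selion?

No

selion would need tameld and yordor (R5), but yordor is never obtained.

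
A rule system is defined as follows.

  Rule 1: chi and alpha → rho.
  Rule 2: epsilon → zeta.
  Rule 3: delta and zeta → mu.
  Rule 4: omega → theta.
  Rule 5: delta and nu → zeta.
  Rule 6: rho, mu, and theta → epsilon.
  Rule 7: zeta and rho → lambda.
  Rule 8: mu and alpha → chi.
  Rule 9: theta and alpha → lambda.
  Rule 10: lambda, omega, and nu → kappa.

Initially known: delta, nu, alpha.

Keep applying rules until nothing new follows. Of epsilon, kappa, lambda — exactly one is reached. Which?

lambda

delta and nu hold, so zeta follows (Rule 5).
delta and zeta hold, so mu follows (Rule 3).
mu and alpha hold, so chi follows (Rule 8).
From chi and alpha, Rule 1 gives rho.
From zeta and rho, Rule 7 gives lambda.
epsilon would need rho, mu, and theta (Rule 6), but theta is never established. kappa would need lambda, omega, and nu (Rule 10), but omega is never established.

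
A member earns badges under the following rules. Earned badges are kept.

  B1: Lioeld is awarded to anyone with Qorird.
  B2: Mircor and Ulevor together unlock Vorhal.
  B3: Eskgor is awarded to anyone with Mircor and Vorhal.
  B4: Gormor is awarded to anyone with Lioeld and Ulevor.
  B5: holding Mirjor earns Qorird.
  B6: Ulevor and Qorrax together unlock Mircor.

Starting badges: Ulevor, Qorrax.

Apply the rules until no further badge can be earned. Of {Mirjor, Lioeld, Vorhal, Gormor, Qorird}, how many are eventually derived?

With Ulevor and Qorrax, Mircor is earned (B6).
With Mircor and Ulevor, Vorhal is earned (B2).
No rule produces Mirjor, and it is not given.
Lioeld would need Qorird (B1), but Qorird is never earned.
Vorhal: reached.
Gormor would need Lioeld and Ulevor (B4), but Lioeld is never earned.
Qorird would need Mirjor (B5), but Mirjor is never earned.
Reached: Vorhal — 1 of the 5.

1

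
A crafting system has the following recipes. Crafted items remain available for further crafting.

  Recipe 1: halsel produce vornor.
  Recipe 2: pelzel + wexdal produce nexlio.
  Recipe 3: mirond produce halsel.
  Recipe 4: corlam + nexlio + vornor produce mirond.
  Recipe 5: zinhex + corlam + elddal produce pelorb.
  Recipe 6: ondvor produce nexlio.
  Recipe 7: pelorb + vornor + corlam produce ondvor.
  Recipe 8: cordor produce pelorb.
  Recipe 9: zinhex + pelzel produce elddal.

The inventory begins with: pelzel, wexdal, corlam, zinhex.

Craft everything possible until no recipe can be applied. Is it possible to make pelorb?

Yes

zinhex + pelzel → elddal (Recipe 9).
Using Recipe 5, zinhex, corlam, and elddal make pelorb.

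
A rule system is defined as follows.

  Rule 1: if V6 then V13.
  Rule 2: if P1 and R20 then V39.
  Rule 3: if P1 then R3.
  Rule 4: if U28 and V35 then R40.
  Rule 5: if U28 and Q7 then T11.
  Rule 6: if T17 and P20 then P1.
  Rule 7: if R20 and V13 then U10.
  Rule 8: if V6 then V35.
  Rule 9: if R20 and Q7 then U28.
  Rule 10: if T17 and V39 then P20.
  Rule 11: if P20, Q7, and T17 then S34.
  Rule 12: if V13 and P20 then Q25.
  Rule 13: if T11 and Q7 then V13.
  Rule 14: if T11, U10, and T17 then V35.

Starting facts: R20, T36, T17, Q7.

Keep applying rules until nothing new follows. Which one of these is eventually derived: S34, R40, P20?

From R20 and Q7, Rule 9 gives U28.
From U28 and Q7, Rule 5 gives T11.
From T11 and Q7, Rule 13 gives V13.
R20 and V13 hold, so U10 follows (Rule 7).
T11, U10, and T17 hold, so V35 follows (Rule 14).
U28 and V35 hold, so R40 follows (Rule 4).
S34 would need P20, Q7, and T17 (Rule 11), but P20 is never established. P20 would need T17 and V39 (Rule 10), but V39 is never established.

R40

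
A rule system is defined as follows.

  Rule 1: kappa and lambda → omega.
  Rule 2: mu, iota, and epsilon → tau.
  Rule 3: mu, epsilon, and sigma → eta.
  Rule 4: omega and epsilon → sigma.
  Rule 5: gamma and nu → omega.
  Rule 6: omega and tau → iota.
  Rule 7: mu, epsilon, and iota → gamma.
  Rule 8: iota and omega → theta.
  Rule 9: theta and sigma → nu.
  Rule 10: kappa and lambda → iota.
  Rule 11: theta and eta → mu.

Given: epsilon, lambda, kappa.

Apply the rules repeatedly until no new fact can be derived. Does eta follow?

No

eta would need mu, epsilon, and sigma (Rule 3), but mu is never established.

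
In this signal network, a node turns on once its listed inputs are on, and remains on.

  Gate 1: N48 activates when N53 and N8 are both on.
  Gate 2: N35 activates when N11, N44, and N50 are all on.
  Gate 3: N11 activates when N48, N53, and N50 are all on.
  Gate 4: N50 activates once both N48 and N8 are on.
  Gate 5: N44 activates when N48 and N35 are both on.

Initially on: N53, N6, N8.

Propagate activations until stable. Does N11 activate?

Yes

Gate 1: N53 and N8 on → N48 on.
N48 and N8 are on, so N50 activates (Gate 4).
Gate 3: N48, N53, and N50 on → N11 on.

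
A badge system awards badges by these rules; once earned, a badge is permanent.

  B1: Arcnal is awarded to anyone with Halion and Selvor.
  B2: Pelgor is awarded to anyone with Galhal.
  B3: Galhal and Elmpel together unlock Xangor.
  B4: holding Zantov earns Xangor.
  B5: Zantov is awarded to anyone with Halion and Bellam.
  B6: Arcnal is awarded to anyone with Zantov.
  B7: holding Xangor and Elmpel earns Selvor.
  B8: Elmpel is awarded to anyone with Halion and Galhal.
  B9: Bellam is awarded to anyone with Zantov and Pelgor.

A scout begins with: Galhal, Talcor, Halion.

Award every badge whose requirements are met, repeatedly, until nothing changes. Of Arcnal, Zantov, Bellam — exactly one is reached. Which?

With Halion and Galhal, Elmpel is earned (B8).
With Galhal and Elmpel, Xangor is earned (B3).
With Xangor and Elmpel, Selvor is earned (B7).
With Halion and Selvor, Arcnal is earned (B1).
Bellam would need Zantov and Pelgor (B9), but Zantov is never earned. Zantov would need Halion and Bellam (B5), but Bellam is never earned.

Arcnal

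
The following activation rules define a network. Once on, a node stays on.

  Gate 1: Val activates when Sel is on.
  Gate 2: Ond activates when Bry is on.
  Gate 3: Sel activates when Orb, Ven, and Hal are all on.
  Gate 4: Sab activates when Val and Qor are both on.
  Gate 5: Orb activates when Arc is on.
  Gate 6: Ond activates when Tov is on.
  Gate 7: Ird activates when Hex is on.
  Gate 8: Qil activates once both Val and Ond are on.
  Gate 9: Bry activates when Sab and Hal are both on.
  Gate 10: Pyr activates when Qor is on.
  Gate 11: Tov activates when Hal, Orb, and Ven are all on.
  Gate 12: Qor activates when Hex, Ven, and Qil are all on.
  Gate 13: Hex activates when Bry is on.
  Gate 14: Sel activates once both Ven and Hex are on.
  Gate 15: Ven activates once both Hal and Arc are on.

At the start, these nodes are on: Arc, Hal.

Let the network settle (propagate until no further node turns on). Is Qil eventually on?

Yes

Gate 15: Hal and Arc on → Ven on.
Arc is on, so Orb activates (Gate 5).
Hal, Orb, and Ven are on, so Tov activates (Gate 11).
Orb, Ven, and Hal are on, so Sel activates (Gate 3).
Tov is on, so Ond activates (Gate 6).
Gate 1: Sel on → Val on.
Gate 8: Val and Ond on → Qil on.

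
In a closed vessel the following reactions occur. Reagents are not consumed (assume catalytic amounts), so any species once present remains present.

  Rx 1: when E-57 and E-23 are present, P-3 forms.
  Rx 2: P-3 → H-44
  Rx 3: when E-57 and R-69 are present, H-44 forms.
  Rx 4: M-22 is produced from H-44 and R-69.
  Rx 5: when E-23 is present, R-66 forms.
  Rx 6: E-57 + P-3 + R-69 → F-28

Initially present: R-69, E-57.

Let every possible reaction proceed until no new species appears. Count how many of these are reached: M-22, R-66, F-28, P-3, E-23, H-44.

E-57 and R-69 present → H-44 forms (Rx 3).
H-44 and R-69 present → M-22 forms (Rx 4).
M-22: reached.
R-66 would need E-23 (Rx 5), but E-23 never forms.
F-28 would need E-57, P-3, and R-69 (Rx 6), but P-3 never forms.
P-3 would need E-57 and E-23 (Rx 1), but E-23 never forms.
No rule produces E-23, and it is not given.
H-44: reached.
Reached: M-22 and H-44 — 2 of the 6.

2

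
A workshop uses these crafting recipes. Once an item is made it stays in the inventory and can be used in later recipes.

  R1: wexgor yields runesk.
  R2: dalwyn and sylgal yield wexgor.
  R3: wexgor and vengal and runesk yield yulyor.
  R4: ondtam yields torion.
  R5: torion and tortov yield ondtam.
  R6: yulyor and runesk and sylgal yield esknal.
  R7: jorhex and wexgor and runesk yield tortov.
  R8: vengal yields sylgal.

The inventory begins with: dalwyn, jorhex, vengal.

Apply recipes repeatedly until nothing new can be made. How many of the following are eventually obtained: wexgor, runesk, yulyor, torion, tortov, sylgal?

vengal → sylgal (R8).
Using R2, dalwyn and sylgal make wexgor.
Using R1, wexgor makes runesk.
Using R7, jorhex, wexgor, and runesk make tortov.
Using R3, wexgor, vengal, and runesk make yulyor.
wexgor: reached.
runesk: reached.
yulyor: reached.
torion would need ondtam (R4), but ondtam is never obtained.
tortov: reached.
sylgal: reached.
Reached: wexgor, runesk, yulyor, tortov, and sylgal — 5 of the 6.

5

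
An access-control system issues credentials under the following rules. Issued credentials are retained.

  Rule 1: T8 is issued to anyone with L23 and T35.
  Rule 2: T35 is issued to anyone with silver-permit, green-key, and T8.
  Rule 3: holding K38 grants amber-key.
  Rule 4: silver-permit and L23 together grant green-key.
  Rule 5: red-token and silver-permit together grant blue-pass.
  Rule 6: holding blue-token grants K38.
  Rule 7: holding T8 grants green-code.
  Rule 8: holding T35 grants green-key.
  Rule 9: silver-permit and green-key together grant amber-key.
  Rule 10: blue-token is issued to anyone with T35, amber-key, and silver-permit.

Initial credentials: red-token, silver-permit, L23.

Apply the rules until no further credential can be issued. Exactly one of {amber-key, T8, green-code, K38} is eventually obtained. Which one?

amber-key

Holding silver-permit and L23 grants green-key (Rule 4).
Holding silver-permit and green-key grants amber-key (Rule 9).
T8 would need L23 and T35 (Rule 1), but T35 is never granted. green-code would need T8 (Rule 7), but T8 is never granted. K38 would need blue-token (Rule 6), but blue-token is never granted.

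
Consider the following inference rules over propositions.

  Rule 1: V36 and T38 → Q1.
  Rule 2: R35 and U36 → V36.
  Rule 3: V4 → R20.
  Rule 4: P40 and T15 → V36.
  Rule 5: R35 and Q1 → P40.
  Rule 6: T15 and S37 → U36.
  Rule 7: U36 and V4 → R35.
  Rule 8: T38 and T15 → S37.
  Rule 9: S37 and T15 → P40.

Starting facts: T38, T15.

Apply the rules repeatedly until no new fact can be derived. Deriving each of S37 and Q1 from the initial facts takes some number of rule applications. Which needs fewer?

S37

S37: From T38 and T15, Rule 8 gives S37. [1 rule application]
Q1: From T38 and T15, Rule 8 gives S37. S37 and T15 hold, so P40 follows (Rule 9). From P40 and T15, Rule 4 gives V36. V36 and T38 hold, so Q1 follows (Rule 1). [4 rule applications]
S37 needs fewer.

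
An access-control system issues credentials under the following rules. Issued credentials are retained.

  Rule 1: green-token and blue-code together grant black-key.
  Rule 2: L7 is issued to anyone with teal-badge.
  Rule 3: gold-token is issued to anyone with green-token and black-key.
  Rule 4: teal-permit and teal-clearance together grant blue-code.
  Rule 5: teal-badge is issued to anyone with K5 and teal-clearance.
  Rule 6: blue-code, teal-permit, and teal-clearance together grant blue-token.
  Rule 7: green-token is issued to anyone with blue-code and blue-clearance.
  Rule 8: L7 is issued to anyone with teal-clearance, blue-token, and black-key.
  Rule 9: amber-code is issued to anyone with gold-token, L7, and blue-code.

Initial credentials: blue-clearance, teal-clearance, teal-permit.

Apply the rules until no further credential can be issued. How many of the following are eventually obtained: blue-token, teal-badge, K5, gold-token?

2

Holding teal-permit and teal-clearance grants blue-code (Rule 4).
Holding blue-code, teal-permit, and teal-clearance grants blue-token (Rule 6).
Holding blue-code and blue-clearance grants green-token (Rule 7).
Holding green-token and blue-code grants black-key (Rule 1).
Holding green-token and black-key grants gold-token (Rule 3).
blue-token: reached.
teal-badge would need K5 and teal-clearance (Rule 5), but K5 is never granted.
No rule produces K5, and it is not given.
gold-token: reached.
Reached: blue-token and gold-token — 2 of the 4.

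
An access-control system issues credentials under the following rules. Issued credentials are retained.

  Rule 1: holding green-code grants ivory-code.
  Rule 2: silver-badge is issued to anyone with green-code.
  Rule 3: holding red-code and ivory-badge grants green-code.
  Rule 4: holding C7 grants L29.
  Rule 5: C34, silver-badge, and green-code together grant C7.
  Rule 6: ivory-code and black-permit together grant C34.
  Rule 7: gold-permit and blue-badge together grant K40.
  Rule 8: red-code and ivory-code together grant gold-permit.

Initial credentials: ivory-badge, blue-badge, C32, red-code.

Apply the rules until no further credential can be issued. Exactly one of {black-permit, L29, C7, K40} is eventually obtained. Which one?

Holding red-code and ivory-badge grants green-code (Rule 3).
Holding green-code grants ivory-code (Rule 1).
Holding red-code and ivory-code grants gold-permit (Rule 8).
Holding gold-permit and blue-badge grants K40 (Rule 7).
L29 would need C7 (Rule 4), but C7 is never granted. C7 would need C34, silver-badge, and green-code (Rule 5), but C34 is never granted. No rule produces black-permit, and it is not given.

K40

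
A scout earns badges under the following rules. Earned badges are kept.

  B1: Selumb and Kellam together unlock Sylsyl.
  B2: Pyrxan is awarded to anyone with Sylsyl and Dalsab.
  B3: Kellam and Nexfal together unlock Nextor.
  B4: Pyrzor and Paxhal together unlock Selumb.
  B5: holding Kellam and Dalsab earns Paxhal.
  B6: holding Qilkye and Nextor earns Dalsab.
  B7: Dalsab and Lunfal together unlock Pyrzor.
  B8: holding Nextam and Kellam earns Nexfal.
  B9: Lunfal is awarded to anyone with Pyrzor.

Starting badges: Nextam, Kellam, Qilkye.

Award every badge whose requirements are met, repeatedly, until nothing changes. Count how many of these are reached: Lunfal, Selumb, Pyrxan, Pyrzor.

0

Lunfal would need Pyrzor (B9), but Pyrzor is never earned.
Selumb would need Pyrzor and Paxhal (B4), but Pyrzor is never earned.
Pyrxan would need Sylsyl and Dalsab (B2), but Sylsyl is never earned.
Pyrzor would need Dalsab and Lunfal (B7), but Lunfal is never earned.
None of the 4 are reached.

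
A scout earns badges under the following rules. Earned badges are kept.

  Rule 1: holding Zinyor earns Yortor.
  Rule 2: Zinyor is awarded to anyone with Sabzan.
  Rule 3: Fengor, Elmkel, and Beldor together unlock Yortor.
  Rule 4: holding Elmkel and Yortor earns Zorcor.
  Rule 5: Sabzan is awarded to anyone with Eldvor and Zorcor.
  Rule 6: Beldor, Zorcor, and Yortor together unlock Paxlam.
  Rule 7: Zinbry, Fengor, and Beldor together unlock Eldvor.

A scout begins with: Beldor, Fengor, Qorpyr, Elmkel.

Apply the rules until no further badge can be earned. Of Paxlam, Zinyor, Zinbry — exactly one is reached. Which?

With Fengor, Elmkel, and Beldor, Yortor is earned (Rule 3).
With Elmkel and Yortor, Zorcor is earned (Rule 4).
With Beldor, Zorcor, and Yortor, Paxlam is earned (Rule 6).
No rule produces Zinbry, and it is not given. Zinyor would need Sabzan (Rule 2), but Sabzan is never earned.

Paxlam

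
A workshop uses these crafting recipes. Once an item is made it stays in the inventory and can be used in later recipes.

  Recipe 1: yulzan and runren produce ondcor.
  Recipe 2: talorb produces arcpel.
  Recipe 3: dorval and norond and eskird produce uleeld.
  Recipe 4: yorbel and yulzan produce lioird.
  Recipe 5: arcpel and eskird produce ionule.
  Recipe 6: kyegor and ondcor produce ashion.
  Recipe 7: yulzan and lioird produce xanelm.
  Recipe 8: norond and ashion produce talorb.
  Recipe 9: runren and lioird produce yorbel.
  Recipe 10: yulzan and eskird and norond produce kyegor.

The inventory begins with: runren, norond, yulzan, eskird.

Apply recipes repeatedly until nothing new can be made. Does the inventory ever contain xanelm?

xanelm would need yulzan and lioird (Recipe 7), but lioird is never obtained.

No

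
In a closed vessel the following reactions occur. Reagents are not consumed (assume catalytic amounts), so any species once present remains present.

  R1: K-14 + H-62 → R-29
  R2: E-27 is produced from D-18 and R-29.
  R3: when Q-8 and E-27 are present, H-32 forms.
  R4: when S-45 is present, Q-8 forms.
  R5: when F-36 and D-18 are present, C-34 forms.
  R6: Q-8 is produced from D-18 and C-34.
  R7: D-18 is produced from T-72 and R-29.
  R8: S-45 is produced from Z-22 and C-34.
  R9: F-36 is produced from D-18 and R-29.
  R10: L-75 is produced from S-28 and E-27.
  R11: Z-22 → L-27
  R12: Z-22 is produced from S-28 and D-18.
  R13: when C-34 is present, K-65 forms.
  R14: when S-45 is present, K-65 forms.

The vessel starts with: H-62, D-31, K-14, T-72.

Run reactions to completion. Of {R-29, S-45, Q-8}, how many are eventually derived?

2

K-14 and H-62 present → R-29 forms (R1).
T-72 and R-29 present → D-18 forms (R7).
D-18 and R-29 present → F-36 forms (R9).
F-36 and D-18 present → C-34 forms (R5).
D-18 and C-34 present → Q-8 forms (R6).
R-29: reached.
S-45 would need Z-22 and C-34 (R8), but Z-22 never forms.
Q-8: reached.
Reached: R-29 and Q-8 — 2 of the 3.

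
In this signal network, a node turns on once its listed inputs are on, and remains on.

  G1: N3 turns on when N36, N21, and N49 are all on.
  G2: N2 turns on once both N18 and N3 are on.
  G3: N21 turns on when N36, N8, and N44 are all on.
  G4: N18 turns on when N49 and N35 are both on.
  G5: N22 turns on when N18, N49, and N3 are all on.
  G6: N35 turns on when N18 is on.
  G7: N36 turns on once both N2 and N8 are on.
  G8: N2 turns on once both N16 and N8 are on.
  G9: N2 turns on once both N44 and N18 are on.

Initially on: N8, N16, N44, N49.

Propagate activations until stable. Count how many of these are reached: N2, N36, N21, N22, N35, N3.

4

G8: N16 and N8 on → N2 on.
N2 and N8 are on, so N36 turns on (G7).
G3: N36, N8, and N44 on → N21 on.
G1: N36, N21, and N49 on → N3 on.
N2: reached.
N36: reached.
N21: reached.
N22 would need N18, N49, and N3 (G5), but N18 never turns on.
N35 would need N18 (G6), but N18 never turns on.
N3: reached.
Reached: N2, N36, N21, and N3 — 4 of the 6.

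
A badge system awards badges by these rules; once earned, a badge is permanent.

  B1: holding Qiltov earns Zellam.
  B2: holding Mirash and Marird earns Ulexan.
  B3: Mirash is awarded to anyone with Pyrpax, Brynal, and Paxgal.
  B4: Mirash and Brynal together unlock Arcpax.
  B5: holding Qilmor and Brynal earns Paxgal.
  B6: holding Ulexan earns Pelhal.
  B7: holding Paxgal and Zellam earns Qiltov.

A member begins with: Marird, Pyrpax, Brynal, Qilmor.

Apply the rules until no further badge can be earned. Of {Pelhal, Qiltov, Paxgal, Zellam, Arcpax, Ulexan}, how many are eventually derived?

With Qilmor and Brynal, Paxgal is earned (B5).
With Pyrpax, Brynal, and Paxgal, Mirash is earned (B3).
With Mirash and Brynal, Arcpax is earned (B4).
With Mirash and Marird, Ulexan is earned (B2).
With Ulexan, Pelhal is earned (B6).
Pelhal: reached.
Qiltov would need Paxgal and Zellam (B7), but Zellam is never earned.
Paxgal: reached.
Zellam would need Qiltov (B1), but Qiltov is never earned.
Arcpax: reached.
Ulexan: reached.
Reached: Pelhal, Paxgal, Arcpax, and Ulexan — 4 of the 6.

4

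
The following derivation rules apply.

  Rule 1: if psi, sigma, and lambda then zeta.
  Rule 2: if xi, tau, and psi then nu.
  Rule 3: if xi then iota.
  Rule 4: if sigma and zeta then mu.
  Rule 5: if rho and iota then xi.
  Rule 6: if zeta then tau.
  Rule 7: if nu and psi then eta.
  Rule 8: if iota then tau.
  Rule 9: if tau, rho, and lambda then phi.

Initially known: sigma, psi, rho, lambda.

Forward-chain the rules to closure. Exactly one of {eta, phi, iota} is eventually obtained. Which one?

From psi, sigma, and lambda, Rule 1 gives zeta.
zeta holds, so tau follows (Rule 6).
tau, rho, and lambda hold, so phi follows (Rule 9).
eta would need nu and psi (Rule 7), but nu is never established. iota would need xi (Rule 3), but xi is never established.

phi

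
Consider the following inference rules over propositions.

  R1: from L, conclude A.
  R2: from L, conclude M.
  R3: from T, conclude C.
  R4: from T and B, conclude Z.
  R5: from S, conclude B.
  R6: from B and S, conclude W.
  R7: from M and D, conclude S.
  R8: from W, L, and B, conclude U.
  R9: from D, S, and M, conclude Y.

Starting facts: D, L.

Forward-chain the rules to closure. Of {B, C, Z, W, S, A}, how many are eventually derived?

L holds, so M follows (R2).
L holds, so A follows (R1).
From M and D, R7 gives S.
S holds, so B follows (R5).
From B and S, R6 gives W.
B: reached.
C would need T (R3), but T is never established.
Z would need T and B (R4), but T is never established.
W: reached.
S: reached.
A: reached.
Reached: B, W, S, and A — 4 of the 6.

4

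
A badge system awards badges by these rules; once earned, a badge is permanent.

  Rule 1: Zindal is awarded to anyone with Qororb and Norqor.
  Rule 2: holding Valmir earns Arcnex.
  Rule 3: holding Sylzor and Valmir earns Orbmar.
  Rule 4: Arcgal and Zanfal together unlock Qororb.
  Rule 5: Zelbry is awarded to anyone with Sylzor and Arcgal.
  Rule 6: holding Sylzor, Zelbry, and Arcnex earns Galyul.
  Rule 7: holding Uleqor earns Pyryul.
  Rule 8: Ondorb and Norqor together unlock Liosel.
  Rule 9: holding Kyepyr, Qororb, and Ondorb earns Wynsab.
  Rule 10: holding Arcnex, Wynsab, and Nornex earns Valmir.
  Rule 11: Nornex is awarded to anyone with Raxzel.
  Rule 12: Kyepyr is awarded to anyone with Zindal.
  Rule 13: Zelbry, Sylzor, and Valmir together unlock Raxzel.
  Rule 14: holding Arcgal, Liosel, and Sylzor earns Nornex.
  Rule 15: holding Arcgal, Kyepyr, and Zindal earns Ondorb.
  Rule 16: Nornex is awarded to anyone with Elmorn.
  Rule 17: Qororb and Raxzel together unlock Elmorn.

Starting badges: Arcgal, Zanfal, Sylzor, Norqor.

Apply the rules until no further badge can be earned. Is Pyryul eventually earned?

No

Pyryul would need Uleqor (Rule 7), but Uleqor is never earned.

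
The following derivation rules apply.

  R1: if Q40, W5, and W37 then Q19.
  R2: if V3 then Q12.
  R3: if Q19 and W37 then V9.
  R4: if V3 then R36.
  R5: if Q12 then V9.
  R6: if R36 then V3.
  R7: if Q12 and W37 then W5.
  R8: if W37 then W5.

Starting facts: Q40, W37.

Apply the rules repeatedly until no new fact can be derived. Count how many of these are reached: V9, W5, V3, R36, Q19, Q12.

From W37, R8 gives W5.
Q40, W5, and W37 hold, so Q19 follows (R1).
Q19 and W37 hold, so V9 follows (R3).
V9: reached.
W5: reached.
V3 would need R36 (R6), but R36 is never established.
R36 would need V3 (R4), but V3 is never established.
Q19: reached.
Q12 would need V3 (R2), but V3 is never established.
Reached: V9, W5, and Q19 — 3 of the 6.

3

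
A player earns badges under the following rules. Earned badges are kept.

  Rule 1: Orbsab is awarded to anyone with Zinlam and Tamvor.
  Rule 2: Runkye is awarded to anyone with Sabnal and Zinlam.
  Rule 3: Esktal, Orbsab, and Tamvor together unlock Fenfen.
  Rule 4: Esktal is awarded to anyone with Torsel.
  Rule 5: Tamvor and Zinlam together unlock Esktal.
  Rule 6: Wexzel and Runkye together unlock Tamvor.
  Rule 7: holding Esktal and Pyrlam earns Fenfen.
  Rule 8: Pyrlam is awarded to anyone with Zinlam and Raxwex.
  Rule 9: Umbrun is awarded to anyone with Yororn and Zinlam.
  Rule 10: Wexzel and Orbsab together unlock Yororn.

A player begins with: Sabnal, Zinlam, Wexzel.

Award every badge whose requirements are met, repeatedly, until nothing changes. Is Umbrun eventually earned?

With Sabnal and Zinlam, Runkye is earned (Rule 2).
With Wexzel and Runkye, Tamvor is earned (Rule 6).
With Zinlam and Tamvor, Orbsab is earned (Rule 1).
With Wexzel and Orbsab, Yororn is earned (Rule 10).
With Yororn and Zinlam, Umbrun is earned (Rule 9).

Yes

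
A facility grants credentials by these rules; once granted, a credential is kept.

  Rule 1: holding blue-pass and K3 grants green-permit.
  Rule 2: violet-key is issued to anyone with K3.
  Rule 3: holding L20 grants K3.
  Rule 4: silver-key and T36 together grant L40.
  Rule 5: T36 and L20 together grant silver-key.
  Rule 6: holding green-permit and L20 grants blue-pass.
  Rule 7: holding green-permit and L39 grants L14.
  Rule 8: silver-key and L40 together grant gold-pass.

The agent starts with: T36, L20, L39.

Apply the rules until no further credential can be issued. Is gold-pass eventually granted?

Yes

Holding T36 and L20 grants silver-key (Rule 5).
Holding silver-key and T36 grants L40 (Rule 4).
Holding silver-key and L40 grants gold-pass (Rule 8).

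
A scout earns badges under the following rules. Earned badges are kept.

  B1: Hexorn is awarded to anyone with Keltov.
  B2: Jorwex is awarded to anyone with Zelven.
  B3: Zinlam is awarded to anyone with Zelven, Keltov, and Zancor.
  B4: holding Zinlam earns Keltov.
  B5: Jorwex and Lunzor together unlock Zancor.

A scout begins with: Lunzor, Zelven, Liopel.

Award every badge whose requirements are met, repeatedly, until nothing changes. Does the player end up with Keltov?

Keltov would need Zinlam (B4), but Zinlam is never earned.

No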